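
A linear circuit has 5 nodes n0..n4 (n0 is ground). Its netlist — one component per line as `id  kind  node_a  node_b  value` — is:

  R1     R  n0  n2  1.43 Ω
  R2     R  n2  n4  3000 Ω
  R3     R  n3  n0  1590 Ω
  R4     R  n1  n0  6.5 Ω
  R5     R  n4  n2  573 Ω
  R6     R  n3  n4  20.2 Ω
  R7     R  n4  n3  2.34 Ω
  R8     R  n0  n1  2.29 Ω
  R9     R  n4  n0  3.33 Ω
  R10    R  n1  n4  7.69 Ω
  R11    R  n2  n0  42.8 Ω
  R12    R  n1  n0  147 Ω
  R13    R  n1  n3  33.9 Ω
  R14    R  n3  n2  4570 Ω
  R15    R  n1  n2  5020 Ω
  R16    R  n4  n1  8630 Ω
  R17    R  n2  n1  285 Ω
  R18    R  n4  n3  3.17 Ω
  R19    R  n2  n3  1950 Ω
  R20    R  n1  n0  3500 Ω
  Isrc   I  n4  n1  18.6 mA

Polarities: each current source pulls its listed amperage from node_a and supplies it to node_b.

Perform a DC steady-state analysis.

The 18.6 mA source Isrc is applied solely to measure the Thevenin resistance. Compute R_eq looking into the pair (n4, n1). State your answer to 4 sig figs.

MNA unknowns: 4 node voltages V₁..V_4
R1: Y=0.6993 on G[0,2]
R2: Y=0.0003333 on G[2,4]
R3: Y=0.0006289 on G[3,0]
R4: Y=0.1538 on G[1,0]
R5: Y=0.001745 on G[4,2]
R6: Y=0.04950 on G[3,4]
R7: Y=0.4274 on G[4,3]
R8: Y=0.4367 on G[0,1]
R9: Y=0.3003 on G[4,0]
R10: Y=0.1300 on G[1,4]
R11: Y=0.02336 on G[2,0]
R12: Y=0.006803 on G[1,0]
R13: Y=0.02950 on G[1,3]
R14: Y=0.0002188 on G[3,2]
R15: Y=0.0001992 on G[1,2]
R16: Y=0.0001159 on G[4,1]
R17: Y=0.003509 on G[2,1]
R18: Y=0.3155 on G[4,3]
R19: Y=0.0005128 on G[2,3]
R20: Y=0.0002857 on G[1,0]
Isrc: z[4]−=0.0186, z[1]+=0.0186
solve → V1=0.01732, V2=-4.219e-05, V3=-0.03239, V4=-0.03430

R_eq = 2.775 Ω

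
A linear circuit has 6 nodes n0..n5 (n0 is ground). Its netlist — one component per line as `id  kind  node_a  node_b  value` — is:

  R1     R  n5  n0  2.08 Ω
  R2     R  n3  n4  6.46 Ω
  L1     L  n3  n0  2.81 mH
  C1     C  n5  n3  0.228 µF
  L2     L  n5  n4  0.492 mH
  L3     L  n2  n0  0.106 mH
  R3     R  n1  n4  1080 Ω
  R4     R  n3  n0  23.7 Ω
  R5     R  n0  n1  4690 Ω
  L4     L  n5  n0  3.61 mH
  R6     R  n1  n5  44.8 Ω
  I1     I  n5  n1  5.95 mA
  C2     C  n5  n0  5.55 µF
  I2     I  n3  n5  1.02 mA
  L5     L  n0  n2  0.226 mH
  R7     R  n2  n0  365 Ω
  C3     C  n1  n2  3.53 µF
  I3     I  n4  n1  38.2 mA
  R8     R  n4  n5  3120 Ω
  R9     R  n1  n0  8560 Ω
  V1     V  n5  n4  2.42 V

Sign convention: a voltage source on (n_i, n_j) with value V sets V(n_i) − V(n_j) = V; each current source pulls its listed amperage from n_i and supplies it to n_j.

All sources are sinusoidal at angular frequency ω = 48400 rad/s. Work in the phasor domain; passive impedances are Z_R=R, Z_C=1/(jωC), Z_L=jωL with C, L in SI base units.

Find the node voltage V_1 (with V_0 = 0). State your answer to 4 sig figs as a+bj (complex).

Apply KCL at each of the 5 non-ground nodes and solve the resulting linear system.
Node n1: branches {R3, R5, R6, I1, C3, I3, R9} → V_1 = 0.004050-0.1011j
Node n2: branches {L3, L5, R7, C3} → V_2 = -0.002441+0.1497j
Node n3: branches {R2, L1, C1, R4, I2} → V_3 = -1.869-0.005679j
Node n4: branches {R2, L2, R3, I3, R8, V1} → V_4 = -2.375-0.05488j
Node n5: branches {R1, C1, L2, L4, R6, I1, C2, I2, R8, V1} → V_5 = 0.04492-0.05488j
Source currents: i(V1)=-0.04319+0.09405j

0.004050-0.1011j V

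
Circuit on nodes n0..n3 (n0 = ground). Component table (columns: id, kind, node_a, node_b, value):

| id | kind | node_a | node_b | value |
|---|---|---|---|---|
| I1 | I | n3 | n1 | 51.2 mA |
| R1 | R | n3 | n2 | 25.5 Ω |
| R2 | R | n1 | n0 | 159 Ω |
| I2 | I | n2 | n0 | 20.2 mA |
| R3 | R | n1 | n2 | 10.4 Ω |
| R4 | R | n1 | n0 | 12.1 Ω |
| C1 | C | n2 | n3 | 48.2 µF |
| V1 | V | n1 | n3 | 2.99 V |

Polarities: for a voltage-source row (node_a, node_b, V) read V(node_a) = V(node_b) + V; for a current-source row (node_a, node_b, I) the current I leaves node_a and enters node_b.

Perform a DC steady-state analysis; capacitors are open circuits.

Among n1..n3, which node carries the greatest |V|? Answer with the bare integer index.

3

Element admittances at DC:
  I1: injects 0.0512 A into n1 (from n3)
  Y(R1) = 0.03922 S between n3,n2
  Y(R2) = 0.006289 S between n1,n0
  I2: injects 0.0202 A into n0 (from n2)
  Y(R3) = 0.09615 S between n1,n2
  Y(R4) = 0.08264 S between n1,n0
  Y(C1) = 0.000 S between n2,n3
  V1: constraint V(n1)−V(n3) = 2.99
Assemble and solve the 4×4 MNA system:
  V(n1)=-0.2271  V(n2)=-1.243  V(n3)=-3.217
  i(V1)=-0.02624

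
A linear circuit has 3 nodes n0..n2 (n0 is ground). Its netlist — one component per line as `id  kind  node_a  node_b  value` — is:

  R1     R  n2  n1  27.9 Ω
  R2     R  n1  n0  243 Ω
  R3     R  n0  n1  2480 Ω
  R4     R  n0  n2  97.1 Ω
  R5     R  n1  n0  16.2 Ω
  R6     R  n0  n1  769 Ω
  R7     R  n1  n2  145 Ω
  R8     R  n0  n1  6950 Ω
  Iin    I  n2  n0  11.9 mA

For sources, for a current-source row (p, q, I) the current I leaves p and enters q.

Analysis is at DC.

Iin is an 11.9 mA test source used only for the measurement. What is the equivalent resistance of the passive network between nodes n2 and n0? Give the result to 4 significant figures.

R_eq = 27.40 Ω

Apply KCL at each of the 2 non-ground nodes and solve the resulting linear system.
Node n1: branches {R1, R2, R3, R5, R6, R7, R8} → V_1 = -0.1262
Node n2: branches {R1, R4, R7, Iin} → V_2 = -0.3261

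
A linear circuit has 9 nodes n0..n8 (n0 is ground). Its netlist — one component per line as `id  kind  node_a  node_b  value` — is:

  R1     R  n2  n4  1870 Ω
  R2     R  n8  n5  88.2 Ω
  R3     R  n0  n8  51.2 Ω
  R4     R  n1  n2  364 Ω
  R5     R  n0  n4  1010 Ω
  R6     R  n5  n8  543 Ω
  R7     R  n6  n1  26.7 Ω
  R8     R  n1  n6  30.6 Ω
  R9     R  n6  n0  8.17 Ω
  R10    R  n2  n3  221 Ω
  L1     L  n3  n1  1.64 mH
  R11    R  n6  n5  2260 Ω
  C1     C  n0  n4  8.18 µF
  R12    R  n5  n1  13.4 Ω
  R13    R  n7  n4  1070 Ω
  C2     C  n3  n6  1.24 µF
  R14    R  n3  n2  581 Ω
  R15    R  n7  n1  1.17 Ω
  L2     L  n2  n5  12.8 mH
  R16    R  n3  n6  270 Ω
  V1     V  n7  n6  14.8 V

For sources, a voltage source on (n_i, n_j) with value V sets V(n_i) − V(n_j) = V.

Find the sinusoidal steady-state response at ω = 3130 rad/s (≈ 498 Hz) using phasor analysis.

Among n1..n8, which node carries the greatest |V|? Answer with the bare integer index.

7

MNA unknowns: 8 node voltages V₁..V_8 plus 1 source current (V1)
R1: Y=0.0005348+0.000j on G[2,4]
R2: Y=0.01134+0.000j on G[8,5]
R3: Y=0.01953+0.000j on G[0,8]
R4: Y=0.002747+0.000j on G[1,2]
R5: Y=0.0009901+0.000j on G[0,4]
R6: Y=0.001842+0.000j on G[5,8]
R7: Y=0.03745+0.000j on G[6,1]
R8: Y=0.03268+0.000j on G[1,6]
R9: Y=0.1224+0.000j on G[6,0]
R10: Y=0.004525+0.000j on G[2,3]
L1: Y=0.000-0.1948j on G[3,1]
R11: Y=0.0004425+0.000j on G[6,5]
C1: Y=0.000+0.02560j on G[0,4]
R12: Y=0.07463+0.000j on G[5,1]
R13: Y=0.0009346+0.000j on G[7,4]
C2: Y=0.000+0.003881j on G[3,6]
R14: Y=0.001721+0.000j on G[3,2]
R15: Y=0.8547+0.000j on G[7,1]
L2: Y=0.000-0.02496j on G[2,5]
R16: Y=0.003704+0.000j on G[3,6]
V1: row V7−V6=14.8, i_V1 at 7,6
solve → V1=12.62-0.05885j, V2=11.56+0.09898j, V3=12.87-0.3698j, V4=0.07326-0.7423j, V5=11.41-0.09893j, V6=-0.8895-0.002960j, V7=13.91-0.002960j, V8=4.598-0.03986j
aux → i_V1=-1.114-0.04846j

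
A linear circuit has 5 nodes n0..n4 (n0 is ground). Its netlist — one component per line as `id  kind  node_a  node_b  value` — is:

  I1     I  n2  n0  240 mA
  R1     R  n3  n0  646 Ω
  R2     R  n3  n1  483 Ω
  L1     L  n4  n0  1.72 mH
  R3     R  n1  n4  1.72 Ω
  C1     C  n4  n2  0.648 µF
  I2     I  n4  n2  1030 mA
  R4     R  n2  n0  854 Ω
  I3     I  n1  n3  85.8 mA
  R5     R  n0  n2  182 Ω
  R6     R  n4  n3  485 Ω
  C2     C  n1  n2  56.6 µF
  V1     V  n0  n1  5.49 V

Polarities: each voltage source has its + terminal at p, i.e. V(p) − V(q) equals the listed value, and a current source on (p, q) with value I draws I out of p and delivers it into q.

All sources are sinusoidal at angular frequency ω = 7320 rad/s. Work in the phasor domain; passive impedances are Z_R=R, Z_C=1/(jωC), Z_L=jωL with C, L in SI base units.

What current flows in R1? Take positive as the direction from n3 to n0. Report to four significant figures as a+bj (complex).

MNA unknowns: 4 node voltages V₁..V_4 plus 1 source current (V1)
I1: z[2]−=0.24, z[0]+=0.24
R1: Y=0.001548+0.000j on G[3,0]
R2: Y=0.002070+0.000j on G[3,1]
L1: Y=0.000-0.07943j on G[4,0]
R3: Y=0.5814+0.000j on G[1,4]
C1: Y=0.000+0.004743j on G[4,2]
I2: z[4]−=1.03, z[2]+=1.03
R4: Y=0.001171+0.000j on G[2,0]
I3: z[1]−=0.0858, z[3]+=0.0858
R5: Y=0.005495+0.000j on G[0,2]
R6: Y=0.002062+0.000j on G[4,3]
C2: Y=0.000+0.4143j on G[1,2]
V1: row V0−V1=5.49, i_V1 at 0,1
solve → V1=-5.490+0.000j, V2=-5.476-1.983j, V3=10.54-0.3447j, V4=-7.061-0.9495j
aux → i_V1=0.1444+0.5471j

0.01632-0.0005336j A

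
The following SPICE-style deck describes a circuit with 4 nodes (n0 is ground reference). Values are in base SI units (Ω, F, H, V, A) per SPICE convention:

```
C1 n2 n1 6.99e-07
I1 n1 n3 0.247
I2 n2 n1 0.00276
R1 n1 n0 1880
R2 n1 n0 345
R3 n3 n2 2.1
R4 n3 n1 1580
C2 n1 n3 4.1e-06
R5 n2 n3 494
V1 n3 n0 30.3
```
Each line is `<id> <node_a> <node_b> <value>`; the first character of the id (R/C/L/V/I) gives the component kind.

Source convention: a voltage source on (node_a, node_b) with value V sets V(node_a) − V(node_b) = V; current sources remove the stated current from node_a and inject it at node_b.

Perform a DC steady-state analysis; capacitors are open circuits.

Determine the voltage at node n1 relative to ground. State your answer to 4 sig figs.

-55.39 V

Element admittances at DC:
  Y(C1) = 0.000 S between n2,n1
  I1: injects 0.247 A into n3 (from n1)
  I2: injects 0.00276 A into n1 (from n2)
  Y(R1) = 0.0005319 S between n1,n0
  Y(R2) = 0.002899 S between n1,n0
  Y(R3) = 0.4762 S between n3,n2
  Y(R4) = 0.0006329 S between n3,n1
  Y(C2) = 0.000 S between n1,n3
  Y(R5) = 0.002024 S between n2,n3
  V1: constraint V(n3)−V(n0) = 30.3
Assemble and solve the 4×4 MNA system:
  V(n1)=-55.39  V(n2)=30.29  V(n3)=30.30
  i(V1)=0.1900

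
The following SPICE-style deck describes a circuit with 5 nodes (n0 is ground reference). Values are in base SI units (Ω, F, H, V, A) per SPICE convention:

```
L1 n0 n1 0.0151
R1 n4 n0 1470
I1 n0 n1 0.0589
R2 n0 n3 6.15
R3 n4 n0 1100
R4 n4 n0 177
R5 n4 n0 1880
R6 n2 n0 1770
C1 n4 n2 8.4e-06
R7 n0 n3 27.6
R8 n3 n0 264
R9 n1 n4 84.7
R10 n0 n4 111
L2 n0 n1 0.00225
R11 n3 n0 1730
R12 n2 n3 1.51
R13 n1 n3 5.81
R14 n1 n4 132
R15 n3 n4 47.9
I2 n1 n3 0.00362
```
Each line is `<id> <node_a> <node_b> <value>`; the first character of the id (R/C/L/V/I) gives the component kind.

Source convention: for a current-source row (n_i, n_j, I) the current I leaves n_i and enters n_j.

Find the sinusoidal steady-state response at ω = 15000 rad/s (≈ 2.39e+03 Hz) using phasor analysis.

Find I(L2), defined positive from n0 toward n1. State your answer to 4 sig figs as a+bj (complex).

-0.004924+0.01484j A

Element admittances at ω=15000 rad/s:
  Y(L1) = 0.000-0.004415j S between n0,n1
  Y(R1) = 0.0006803+0.000j S between n4,n0
  I1: injects 0.0589 A into n1 (from n0)
  Y(R2) = 0.1626+0.000j S between n0,n3
  Y(R3) = 0.0009091+0.000j S between n4,n0
  Y(R4) = 0.005650+0.000j S between n4,n0
  Y(R5) = 0.0005319+0.000j S between n4,n0
  Y(R6) = 0.0005650+0.000j S between n2,n0
  Y(C1) = 0.000+0.1260j S between n4,n2
  Y(R7) = 0.03623+0.000j S between n0,n3
  Y(R8) = 0.003788+0.000j S between n3,n0
  Y(R9) = 0.01181+0.000j S between n1,n4
  Y(R10) = 0.009009+0.000j S between n0,n4
  Y(L2) = 0.000-0.02963j S between n0,n1
  Y(R11) = 0.0005780+0.000j S between n3,n0
  Y(R12) = 0.6623+0.000j S between n2,n3
  Y(R13) = 0.1721+0.000j S between n1,n3
  Y(R14) = 0.007576+0.000j S between n1,n4
  Y(R15) = 0.02088+0.000j S between n3,n4
  I2: injects 0.00362 A into n3 (from n1)
Assemble and solve the 4×4 MNA system:
  V(n1)=0.5007+0.1662j  V(n2)=0.2417+0.07853j  V(n3)=0.2410+0.07761j  V(n4)=0.2469+0.07338j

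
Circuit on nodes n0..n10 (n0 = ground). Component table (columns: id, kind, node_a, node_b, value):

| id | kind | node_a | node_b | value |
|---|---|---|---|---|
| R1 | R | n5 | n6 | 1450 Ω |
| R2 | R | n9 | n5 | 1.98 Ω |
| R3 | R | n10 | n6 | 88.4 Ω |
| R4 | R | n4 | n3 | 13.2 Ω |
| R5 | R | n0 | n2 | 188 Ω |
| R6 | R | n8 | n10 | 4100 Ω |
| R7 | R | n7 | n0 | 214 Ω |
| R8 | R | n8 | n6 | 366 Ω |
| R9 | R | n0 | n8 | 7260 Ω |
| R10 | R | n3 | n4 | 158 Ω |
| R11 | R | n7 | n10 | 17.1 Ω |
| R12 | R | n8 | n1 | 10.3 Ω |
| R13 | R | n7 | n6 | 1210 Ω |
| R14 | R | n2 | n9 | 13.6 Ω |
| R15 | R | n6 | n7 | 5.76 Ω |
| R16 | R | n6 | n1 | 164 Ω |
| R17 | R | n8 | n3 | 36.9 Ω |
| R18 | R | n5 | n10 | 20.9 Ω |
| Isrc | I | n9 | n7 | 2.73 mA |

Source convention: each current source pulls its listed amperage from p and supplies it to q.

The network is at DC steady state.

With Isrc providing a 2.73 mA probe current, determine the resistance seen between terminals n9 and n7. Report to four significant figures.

Element admittances at DC:
  Y(R1) = 0.0006897 S between n5,n6
  Y(R2) = 0.5051 S between n9,n5
  Y(R3) = 0.01131 S between n10,n6
  Y(R4) = 0.07576 S between n4,n3
  Y(R5) = 0.005319 S between n0,n2
  Y(R6) = 0.0002439 S between n8,n10
  Y(R7) = 0.004673 S between n7,n0
  Y(R8) = 0.002732 S between n8,n6
  Y(R9) = 0.0001377 S between n0,n8
  Y(R10) = 0.006329 S between n3,n4
  Y(R11) = 0.05848 S between n7,n10
  Y(R12) = 0.09709 S between n8,n1
  Y(R13) = 0.0008264 S between n7,n6
  Y(R14) = 0.07353 S between n2,n9
  Y(R15) = 0.1736 S between n6,n7
  Y(R16) = 0.006098 S between n6,n1
  Y(R17) = 0.02710 S between n8,n3
  Y(R18) = 0.04785 S between n5,n10
  Isrc: injects 0.00273 A into n7 (from n9)
Assemble and solve the 10×10 MNA system:
  V(n1)=0.04249  V(n2)=-0.04197  V(n3)=0.04240  V(n4)=0.04240  V(n5)=-0.04004  V(n6)=0.04399  V(n7)=0.04653  V(n8)=0.04240  V(n9)=-0.04501  V(n10)=0.01114

R_eq = 33.53 Ω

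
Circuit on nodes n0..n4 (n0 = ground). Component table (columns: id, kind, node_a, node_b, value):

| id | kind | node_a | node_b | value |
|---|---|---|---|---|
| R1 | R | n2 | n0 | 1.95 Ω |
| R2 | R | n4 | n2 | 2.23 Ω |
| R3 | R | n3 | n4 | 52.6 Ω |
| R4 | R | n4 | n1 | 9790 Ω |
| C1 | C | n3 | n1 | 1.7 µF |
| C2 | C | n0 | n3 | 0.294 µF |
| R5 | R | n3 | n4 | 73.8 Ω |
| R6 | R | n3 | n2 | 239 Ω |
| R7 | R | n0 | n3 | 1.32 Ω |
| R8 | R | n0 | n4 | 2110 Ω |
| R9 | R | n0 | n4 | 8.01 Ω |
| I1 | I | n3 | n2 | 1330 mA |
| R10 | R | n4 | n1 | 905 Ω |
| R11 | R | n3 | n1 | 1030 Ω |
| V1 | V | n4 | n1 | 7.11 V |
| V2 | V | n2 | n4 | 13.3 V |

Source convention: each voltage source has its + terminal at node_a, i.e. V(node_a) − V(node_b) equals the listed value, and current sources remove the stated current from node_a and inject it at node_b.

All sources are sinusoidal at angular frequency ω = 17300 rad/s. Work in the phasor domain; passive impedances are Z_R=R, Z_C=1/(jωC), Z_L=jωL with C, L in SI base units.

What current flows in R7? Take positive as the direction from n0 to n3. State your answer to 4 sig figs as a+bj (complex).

1.548+0.3437j A

Element admittances at ω=17300 rad/s:
  Y(R1) = 0.5128+0.000j S between n2,n0
  Y(R2) = 0.4484+0.000j S between n4,n2
  Y(R3) = 0.01901+0.000j S between n3,n4
  Y(R4) = 0.0001021+0.000j S between n4,n1
  Y(C1) = 0.000+0.02941j S between n3,n1
  Y(C2) = 0.000+0.005086j S between n0,n3
  Y(R5) = 0.01355+0.000j S between n3,n4
  Y(R6) = 0.004184+0.000j S between n3,n2
  Y(R7) = 0.7576+0.000j S between n0,n3
  Y(R8) = 0.0004739+0.000j S between n0,n4
  Y(R9) = 0.1248+0.000j S between n0,n4
  I1: injects 1.33 A into n2 (from n3)
  Y(R10) = 0.001105+0.000j S between n4,n1
  Y(R11) = 0.0009709+0.000j S between n3,n1
  V1: constraint V(n4)−V(n1) = 7.11
  V2: constraint V(n2)−V(n4) = 13.3
Assemble and solve the 6×6 MNA system:
  V(n1)=-15.38+0.5549j  V(n2)=5.034+0.5549j  V(n3)=-2.043-0.4537j  V(n4)=-8.266+0.5549j
  i(V1)=-0.05119-0.3911j  i(V2)=-7.245-0.2888j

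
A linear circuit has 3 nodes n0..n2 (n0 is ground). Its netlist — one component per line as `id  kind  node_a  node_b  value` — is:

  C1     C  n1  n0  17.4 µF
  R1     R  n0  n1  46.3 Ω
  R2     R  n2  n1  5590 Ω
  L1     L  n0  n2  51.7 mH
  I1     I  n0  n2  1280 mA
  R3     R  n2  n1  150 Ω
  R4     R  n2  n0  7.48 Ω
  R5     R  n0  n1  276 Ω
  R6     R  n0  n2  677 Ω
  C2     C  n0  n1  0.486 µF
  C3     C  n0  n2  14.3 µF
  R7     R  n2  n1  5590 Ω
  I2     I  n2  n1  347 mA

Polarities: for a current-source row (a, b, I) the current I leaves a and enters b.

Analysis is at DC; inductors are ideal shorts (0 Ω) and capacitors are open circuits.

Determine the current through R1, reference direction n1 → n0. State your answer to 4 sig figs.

0.2324 A

Apply KCL at each of the 2 non-ground nodes and solve the resulting linear system.
Node n1: branches {C1, R1, R2, R3, R5, C2, R7, I2} → V_1 = 10.76
Node n2: branches {R2, L1, I1, R3, R4, R6, C3, R7, I2} → V_2 = 0.000
Source currents: i(L1)=-1.009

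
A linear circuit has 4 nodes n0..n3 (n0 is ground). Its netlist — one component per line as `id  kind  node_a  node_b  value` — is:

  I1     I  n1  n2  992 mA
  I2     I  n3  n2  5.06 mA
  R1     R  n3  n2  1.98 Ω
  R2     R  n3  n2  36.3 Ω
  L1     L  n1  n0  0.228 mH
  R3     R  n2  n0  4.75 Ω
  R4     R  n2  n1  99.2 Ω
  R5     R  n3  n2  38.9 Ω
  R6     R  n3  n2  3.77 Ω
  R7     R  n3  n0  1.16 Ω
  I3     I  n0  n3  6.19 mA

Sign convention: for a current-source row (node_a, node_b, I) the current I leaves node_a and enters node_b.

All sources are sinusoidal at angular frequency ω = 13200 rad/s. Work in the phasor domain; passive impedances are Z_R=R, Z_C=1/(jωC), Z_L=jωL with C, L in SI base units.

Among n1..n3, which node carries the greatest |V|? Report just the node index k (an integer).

1

MNA unknowns: 3 node voltages V₁..V_3
I1: z[1]−=0.992, z[2]+=0.992
I2: z[3]−=0.00506, z[2]+=0.00506
R1: Y=0.5051+0.000j on G[3,2]
R2: Y=0.02755+0.000j on G[3,2]
L1: Y=0.000-0.3323j on G[1,0]
R3: Y=0.2105+0.000j on G[2,0]
R4: Y=0.01008+0.000j on G[2,1]
R5: Y=0.02571+0.000j on G[3,2]
R6: Y=0.2653+0.000j on G[3,2]
R7: Y=0.8621+0.000j on G[3,0]
I3: z[0]−=0.00619, z[3]+=0.00619
solve → V1=-0.08767-2.936j, V2=1.553-0.04611j, V3=0.7594-0.02253j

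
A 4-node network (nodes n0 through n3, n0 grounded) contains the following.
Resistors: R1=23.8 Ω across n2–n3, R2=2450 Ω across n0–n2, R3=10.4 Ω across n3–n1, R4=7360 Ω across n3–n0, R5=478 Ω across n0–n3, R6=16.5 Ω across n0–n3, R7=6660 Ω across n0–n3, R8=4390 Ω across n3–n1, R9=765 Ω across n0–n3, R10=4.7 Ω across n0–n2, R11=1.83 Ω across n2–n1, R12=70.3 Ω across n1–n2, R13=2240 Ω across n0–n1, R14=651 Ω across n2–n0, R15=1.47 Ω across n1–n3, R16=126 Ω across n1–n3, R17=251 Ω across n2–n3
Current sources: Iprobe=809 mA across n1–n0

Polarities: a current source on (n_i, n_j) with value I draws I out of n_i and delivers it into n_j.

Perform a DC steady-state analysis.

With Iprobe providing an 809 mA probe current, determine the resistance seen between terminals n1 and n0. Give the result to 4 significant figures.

Element admittances at DC:
  Y(R1) = 0.04202 S between n2,n3
  Y(R2) = 0.0004082 S between n0,n2
  Y(R3) = 0.09615 S between n3,n1
  Y(R4) = 0.0001359 S between n3,n0
  Y(R5) = 0.002092 S between n0,n3
  Y(R6) = 0.06061 S between n0,n3
  Y(R7) = 0.0001502 S between n0,n3
  Y(R8) = 0.0002278 S between n3,n1
  Y(R9) = 0.001307 S between n0,n3
  Y(R10) = 0.2128 S between n0,n2
  Y(R11) = 0.5464 S between n2,n1
  Y(R12) = 0.01422 S between n1,n2
  Y(R13) = 0.0004464 S between n0,n1
  Y(R14) = 0.001536 S between n2,n0
  Y(R15) = 0.6803 S between n1,n3
  Y(R16) = 0.007937 S between n1,n3
  Y(R17) = 0.003984 S between n2,n3
  Iprobe: injects 0.809 A into n0 (from n1)
Assemble and solve the 3×3 MNA system:
  V(n1)=-3.732  V(n2)=-2.738  V(n3)=-3.412

R_eq = 4.613 Ω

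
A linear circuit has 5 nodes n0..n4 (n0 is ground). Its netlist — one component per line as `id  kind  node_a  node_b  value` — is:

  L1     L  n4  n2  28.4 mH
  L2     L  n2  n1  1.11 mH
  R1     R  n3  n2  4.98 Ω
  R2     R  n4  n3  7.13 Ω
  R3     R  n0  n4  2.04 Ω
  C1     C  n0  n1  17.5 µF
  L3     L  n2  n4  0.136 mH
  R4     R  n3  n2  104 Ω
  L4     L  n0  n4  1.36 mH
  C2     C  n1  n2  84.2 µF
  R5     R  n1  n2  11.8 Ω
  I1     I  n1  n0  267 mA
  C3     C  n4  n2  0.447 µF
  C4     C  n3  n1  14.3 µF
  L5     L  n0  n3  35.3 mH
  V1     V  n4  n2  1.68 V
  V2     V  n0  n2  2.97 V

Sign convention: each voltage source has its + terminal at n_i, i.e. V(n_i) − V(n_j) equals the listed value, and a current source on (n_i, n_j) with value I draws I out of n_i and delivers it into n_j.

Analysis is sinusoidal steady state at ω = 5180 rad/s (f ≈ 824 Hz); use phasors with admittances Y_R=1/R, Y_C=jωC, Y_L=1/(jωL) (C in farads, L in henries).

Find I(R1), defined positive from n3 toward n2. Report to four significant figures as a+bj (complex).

Element admittances at ω=5180 rad/s:
  Y(L1) = 0.000-0.006798j S between n4,n2
  Y(L2) = 0.000-0.1739j S between n2,n1
  Y(R1) = 0.2008+0.000j S between n3,n2
  Y(R2) = 0.1403+0.000j S between n4,n3
  Y(R3) = 0.4902+0.000j S between n0,n4
  Y(C1) = 0.000+0.09065j S between n0,n1
  Y(L3) = 0.000-1.419j S between n2,n4
  Y(R4) = 0.009615+0.000j S between n3,n2
  Y(L4) = 0.000-0.1419j S between n0,n4
  Y(C2) = 0.000+0.4362j S between n1,n2
  Y(R5) = 0.08475+0.000j S between n1,n2
  I1: injects 0.267 A into n0 (from n1)
  Y(C3) = 0.000+0.002315j S between n4,n2
  Y(C4) = 0.000+0.07407j S between n3,n1
  Y(L5) = 0.000-0.005469j S between n0,n3
  V1: constraint V(n4)−V(n2) = 1.68
  V2: constraint V(n0)−V(n2) = 2.97
Assemble and solve the 6×6 MNA system:
  V(n1)=-2.396+0.7348j  V(n2)=-2.970+0.000j  V(n3)=-2.458-0.02529j  V(n4)=-1.290+0.000j
  i(V1)=0.4685+2.206j  i(V2)=-0.4321-0.02068j

0.1028-0.005079j A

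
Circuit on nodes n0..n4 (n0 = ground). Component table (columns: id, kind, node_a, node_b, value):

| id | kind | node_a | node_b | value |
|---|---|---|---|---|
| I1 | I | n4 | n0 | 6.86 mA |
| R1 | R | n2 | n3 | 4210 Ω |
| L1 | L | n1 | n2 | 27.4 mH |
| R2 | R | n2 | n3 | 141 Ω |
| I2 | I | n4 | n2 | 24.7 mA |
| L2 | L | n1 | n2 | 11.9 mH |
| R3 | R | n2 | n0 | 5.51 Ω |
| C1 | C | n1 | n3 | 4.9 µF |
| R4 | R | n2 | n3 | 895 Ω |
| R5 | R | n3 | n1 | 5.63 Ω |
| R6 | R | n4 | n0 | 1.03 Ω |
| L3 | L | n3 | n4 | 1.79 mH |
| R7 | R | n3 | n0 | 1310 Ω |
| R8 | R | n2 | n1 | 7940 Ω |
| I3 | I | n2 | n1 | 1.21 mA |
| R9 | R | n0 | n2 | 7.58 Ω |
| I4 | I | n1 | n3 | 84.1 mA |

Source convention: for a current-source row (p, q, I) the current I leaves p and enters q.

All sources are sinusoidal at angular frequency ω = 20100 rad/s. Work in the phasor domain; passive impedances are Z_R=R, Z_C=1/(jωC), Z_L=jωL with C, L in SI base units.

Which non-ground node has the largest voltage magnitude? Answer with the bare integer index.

1

Element admittances at ω=20100 rad/s:
  I1: injects 0.00686 A into n0 (from n4)
  Y(R1) = 0.0002375+0.000j S between n2,n3
  Y(L1) = 0.000-0.001816j S between n1,n2
  Y(R2) = 0.007092+0.000j S between n2,n3
  I2: injects 0.0247 A into n2 (from n4)
  Y(L2) = 0.000-0.004181j S between n1,n2
  Y(R3) = 0.1815+0.000j S between n2,n0
  Y(C1) = 0.000+0.09849j S between n1,n3
  Y(R4) = 0.001117+0.000j S between n2,n3
  Y(R5) = 0.1776+0.000j S between n3,n1
  Y(R6) = 0.9709+0.000j S between n4,n0
  Y(L3) = 0.000-0.02779j S between n3,n4
  Y(R7) = 0.0007634+0.000j S between n3,n0
  Y(R8) = 0.0001259+0.000j S between n2,n1
  I3: injects 0.00121 A into n1 (from n2)
  Y(R9) = 0.1319+0.000j S between n0,n2
  I4: injects 0.0841 A into n3 (from n1)
Assemble and solve the 4×4 MNA system:
  V(n1)=-0.3139+0.1980j  V(n2)=0.07778+0.007574j  V(n3)=0.05340+0.007711j  V(n4)=-0.03222-0.002451j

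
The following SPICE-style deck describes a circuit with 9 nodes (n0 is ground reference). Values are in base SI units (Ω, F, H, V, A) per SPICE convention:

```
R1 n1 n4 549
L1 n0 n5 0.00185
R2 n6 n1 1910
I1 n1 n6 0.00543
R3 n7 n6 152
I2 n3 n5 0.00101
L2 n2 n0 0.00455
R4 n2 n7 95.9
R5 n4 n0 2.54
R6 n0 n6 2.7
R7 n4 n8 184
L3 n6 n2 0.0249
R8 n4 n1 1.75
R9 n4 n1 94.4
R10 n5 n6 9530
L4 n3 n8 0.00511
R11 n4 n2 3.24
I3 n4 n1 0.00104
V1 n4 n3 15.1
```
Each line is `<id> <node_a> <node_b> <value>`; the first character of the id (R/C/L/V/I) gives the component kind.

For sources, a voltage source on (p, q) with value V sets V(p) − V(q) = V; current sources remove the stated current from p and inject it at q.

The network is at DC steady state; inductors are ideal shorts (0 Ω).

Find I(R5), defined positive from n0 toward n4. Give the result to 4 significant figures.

0.003605 A

Element admittances at DC:
  Y(R1) = 0.001821 S between n1,n4
  L1: short n0↔n5 (DC inductor)
  Y(R2) = 0.0005236 S between n6,n1
  I1: injects 0.00543 A into n6 (from n1)
  Y(R3) = 0.006579 S between n7,n6
  I2: injects 0.00101 A into n5 (from n3)
  L2: short n2↔n0 (DC inductor)
  Y(R4) = 0.01043 S between n2,n7
  Y(R5) = 0.3937 S between n4,n0
  Y(R6) = 0.3704 S between n0,n6
  Y(R7) = 0.005435 S between n4,n8
  L3: short n6↔n2 (DC inductor)
  Y(R8) = 0.5714 S between n4,n1
  Y(R9) = 0.01059 S between n4,n1
  Y(R10) = 0.0001049 S between n5,n6
  L4: short n3↔n8 (DC inductor)
  Y(R11) = 0.3086 S between n4,n2
  I3: injects 0.00104 A into n1 (from n4)
  V1: constraint V(n4)−V(n3) = 15.1
Assemble and solve the 13×13 MNA system:
  V(n1)=-0.01666  V(n2)=0.000  V(n3)=-15.11  V(n4)=-0.009157  V(n5)=0.000  V(n6)=0.000  V(n7)=0.000  V(n8)=-15.11
  i(L1)=-0.001010  i(L2)=0.002595  i(L3)=0.005421  i(L4)=-0.08207  i(V1)=-0.08106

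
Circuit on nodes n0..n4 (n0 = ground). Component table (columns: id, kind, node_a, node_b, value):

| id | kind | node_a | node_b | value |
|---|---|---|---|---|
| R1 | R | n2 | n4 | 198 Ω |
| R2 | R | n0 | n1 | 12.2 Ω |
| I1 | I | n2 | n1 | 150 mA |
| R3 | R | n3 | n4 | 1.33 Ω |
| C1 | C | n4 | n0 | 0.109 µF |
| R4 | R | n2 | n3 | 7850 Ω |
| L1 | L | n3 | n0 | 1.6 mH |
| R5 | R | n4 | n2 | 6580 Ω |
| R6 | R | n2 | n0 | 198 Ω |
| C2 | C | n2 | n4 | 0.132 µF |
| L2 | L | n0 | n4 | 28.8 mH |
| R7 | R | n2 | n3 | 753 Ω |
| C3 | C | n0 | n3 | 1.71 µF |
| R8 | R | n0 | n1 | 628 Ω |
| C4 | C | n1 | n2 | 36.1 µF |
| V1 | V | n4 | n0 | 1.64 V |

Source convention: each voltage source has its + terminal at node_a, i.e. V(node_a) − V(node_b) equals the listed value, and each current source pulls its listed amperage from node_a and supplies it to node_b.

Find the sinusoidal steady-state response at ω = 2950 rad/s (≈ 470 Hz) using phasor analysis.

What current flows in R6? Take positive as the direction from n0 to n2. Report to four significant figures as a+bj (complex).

Apply KCL at each of the 4 non-ground nodes and solve the resulting linear system.
Node n1: branches {R2, I1, R8, C4} → V_1 = 0.1317-0.1473j
Node n2: branches {R1, I1, R4, R5, R6, C2, R7, C4} → V_2 = 0.01613+1.158j
Node n3: branches {R3, R4, L1, R7, C3} → V_3 = 1.522+0.4200j
Node n4: branches {R1, R3, C1, R5, C2, L2, V1} → V_4 = 1.640+0.000j
Source currents: i(V1)=-0.09795+0.3399j

-8.147e-05-0.005847j A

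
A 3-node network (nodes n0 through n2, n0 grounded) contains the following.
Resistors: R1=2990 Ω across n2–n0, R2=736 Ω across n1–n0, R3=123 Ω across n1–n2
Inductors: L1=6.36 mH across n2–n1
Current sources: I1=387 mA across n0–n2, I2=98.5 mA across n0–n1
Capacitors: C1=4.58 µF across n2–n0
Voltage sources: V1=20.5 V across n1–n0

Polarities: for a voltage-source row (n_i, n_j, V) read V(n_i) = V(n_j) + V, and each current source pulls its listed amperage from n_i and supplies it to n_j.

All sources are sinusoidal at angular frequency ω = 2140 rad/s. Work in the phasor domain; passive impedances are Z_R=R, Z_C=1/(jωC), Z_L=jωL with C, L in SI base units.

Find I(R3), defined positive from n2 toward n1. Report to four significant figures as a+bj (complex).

0.03155+0.04435j A

Element admittances at ω=2140 rad/s:
  Y(R1) = 0.0003344+0.000j S between n2,n0
  Y(R2) = 0.001359+0.000j S between n1,n0
  Y(L1) = 0.000-0.07347j S between n2,n1
  I1: injects 0.387 A into n2 (from n0)
  Y(R3) = 0.008130+0.000j S between n1,n2
  Y(C1) = 0.000+0.009801j S between n2,n0
  I2: injects 0.0985 A into n1 (from n0)
  V1: constraint V(n1)−V(n0) = 20.5
Assemble and solve the 3×3 MNA system:
  V(n1)=20.50+0.000j  V(n2)=24.38+5.454j
  i(V1)=0.5030-0.2408j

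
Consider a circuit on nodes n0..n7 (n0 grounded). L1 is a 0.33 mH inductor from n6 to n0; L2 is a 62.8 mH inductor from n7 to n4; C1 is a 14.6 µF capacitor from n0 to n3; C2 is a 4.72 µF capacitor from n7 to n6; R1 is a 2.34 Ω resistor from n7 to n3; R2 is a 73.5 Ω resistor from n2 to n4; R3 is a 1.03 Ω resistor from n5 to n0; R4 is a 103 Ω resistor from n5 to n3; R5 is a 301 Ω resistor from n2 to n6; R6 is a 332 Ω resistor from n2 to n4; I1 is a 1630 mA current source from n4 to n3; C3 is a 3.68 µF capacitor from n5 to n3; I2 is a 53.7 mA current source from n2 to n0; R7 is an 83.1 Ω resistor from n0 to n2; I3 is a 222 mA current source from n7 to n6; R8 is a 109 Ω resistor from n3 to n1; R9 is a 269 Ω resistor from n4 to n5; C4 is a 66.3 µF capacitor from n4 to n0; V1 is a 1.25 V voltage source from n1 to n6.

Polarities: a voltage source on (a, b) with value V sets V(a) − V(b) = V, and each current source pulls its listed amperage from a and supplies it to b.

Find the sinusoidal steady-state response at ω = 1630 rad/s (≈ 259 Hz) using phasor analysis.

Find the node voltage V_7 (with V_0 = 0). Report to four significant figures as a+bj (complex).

Element admittances at ω=1630 rad/s:
  Y(L1) = 0.000-1.859j S between n6,n0
  Y(L2) = 0.000-0.009769j S between n7,n4
  Y(C1) = 0.000+0.02380j S between n0,n3
  Y(C2) = 0.000+0.007694j S between n7,n6
  Y(R1) = 0.4274+0.000j S between n7,n3
  Y(R2) = 0.01361+0.000j S between n2,n4
  Y(R3) = 0.9709+0.000j S between n5,n0
  Y(R4) = 0.009709+0.000j S between n5,n3
  Y(R5) = 0.003322+0.000j S between n2,n6
  Y(R6) = 0.003012+0.000j S between n2,n4
  I1: injects 1.63 A into n3 (from n4)
  Y(C3) = 0.000+0.005998j S between n5,n3
  I2: injects 0.0537 A into n0 (from n2)
  Y(R7) = 0.01203+0.000j S between n0,n2
  I3: injects 0.222 A into n6 (from n7)
  Y(R8) = 0.009174+0.000j S between n3,n1
  Y(R9) = 0.003717+0.000j S between n4,n5
  Y(C4) = 0.000+0.1081j S between n4,n0
  V1: constraint V(n1)−V(n6) = 1.25
Assemble and solve the 8×8 MNA system:
  V(n1)=1.308+0.4076j  V(n2)=-4.395+10.47j  V(n3)=28.57-38.91j  V(n4)=-5.237+20.06j  V(n5)=0.4983-0.1369j  V(n6)=0.05755+0.4076j  V(n7)=28.69-38.65j
  i(V1)=0.2501-0.3607j

28.69-38.65j V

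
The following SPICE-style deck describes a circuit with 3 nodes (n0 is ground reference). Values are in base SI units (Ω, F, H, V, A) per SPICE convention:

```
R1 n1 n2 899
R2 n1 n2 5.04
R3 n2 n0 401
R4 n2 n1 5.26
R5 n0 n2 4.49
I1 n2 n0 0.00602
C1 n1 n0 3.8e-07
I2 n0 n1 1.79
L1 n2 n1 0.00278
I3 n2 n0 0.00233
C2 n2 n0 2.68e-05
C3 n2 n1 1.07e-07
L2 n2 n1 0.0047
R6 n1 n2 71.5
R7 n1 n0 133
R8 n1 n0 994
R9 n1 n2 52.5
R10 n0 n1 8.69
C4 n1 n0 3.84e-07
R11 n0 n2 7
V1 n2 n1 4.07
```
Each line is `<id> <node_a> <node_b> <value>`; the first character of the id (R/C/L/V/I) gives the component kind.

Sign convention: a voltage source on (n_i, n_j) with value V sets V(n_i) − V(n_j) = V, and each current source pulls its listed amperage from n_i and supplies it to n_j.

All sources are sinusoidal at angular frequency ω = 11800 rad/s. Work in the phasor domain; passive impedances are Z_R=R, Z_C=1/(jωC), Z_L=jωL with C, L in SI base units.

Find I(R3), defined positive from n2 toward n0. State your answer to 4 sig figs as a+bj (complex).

Apply KCL at each of the 2 non-ground nodes and solve the resulting linear system.
Node n1: branches {R1, R2, R4, C1, I2, L1, C3, L2, R6, R7, R8, R9, R10, C4, V1} → V_1 = -0.8034-2.086j
Node n2: branches {R1, R2, R3, R4, R5, I1, L1, I3, C2, C3, L2, R6, R9, R11, V1} → V_2 = 3.267-2.086j
Source currents: i(V1)=-3.591-0.07280j

0.008146-0.005203j A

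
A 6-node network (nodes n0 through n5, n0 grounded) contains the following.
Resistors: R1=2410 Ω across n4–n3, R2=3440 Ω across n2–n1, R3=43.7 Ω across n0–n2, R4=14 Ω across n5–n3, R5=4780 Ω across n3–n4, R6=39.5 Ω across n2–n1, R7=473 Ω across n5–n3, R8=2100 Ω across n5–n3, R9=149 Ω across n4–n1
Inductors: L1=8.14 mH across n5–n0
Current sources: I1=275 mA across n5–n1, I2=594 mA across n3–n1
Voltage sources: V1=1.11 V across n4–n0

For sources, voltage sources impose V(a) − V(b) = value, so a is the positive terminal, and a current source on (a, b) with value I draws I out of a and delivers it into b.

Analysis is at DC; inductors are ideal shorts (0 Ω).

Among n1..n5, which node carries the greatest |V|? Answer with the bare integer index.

MNA unknowns: 5 node voltages V₁..V_5 plus 2 source currents (L1, V1)
R1: Y=0.0004149 on G[4,3]
R2: Y=0.0002907 on G[2,1]
R3: Y=0.02288 on G[0,2]
R4: Y=0.07143 on G[5,3]
R5: Y=0.0002092 on G[3,4]
R6: Y=0.02532 on G[2,1]
L1: row V5−V0=0, i_L1 at 5,0
R7: Y=0.002114 on G[5,3]
I1: z[5]−=0.275, z[1]+=0.275
R8: Y=0.0004762 on G[5,3]
I2: z[3]−=0.594, z[1]+=0.594
R9: Y=0.006711 on G[4,1]
V1: row V4−V0=1.11, i_V1 at 4,0
solve → V1=46.63, V2=24.62, V3=-7.949, V4=1.110, V5=0.000
aux → i_L1=-0.8633, i_V1=0.2999

1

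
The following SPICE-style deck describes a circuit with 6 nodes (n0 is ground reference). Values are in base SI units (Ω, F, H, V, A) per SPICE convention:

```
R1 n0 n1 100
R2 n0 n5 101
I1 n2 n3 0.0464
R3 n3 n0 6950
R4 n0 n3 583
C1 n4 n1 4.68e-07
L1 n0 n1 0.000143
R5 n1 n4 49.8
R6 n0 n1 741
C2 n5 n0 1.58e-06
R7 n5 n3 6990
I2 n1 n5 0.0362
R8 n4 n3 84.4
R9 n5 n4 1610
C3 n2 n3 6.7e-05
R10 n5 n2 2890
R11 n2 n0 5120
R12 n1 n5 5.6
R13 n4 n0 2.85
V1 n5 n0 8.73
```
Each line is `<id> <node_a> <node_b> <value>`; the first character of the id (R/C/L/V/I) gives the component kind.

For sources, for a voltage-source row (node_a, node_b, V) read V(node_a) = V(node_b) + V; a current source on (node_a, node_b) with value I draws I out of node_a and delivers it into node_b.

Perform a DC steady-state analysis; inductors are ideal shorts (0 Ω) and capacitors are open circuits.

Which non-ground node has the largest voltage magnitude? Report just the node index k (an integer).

Element admittances at DC:
  Y(R1) = 0.01000 S between n0,n1
  Y(R2) = 0.009901 S between n0,n5
  I1: injects 0.0464 A into n3 (from n2)
  Y(R3) = 0.0001439 S between n3,n0
  Y(R4) = 0.001715 S between n0,n3
  Y(C1) = 0.000 S between n4,n1
  L1: short n0↔n1 (DC inductor)
  Y(R5) = 0.02008 S between n1,n4
  Y(R6) = 0.001350 S between n0,n1
  Y(C2) = 0.000 S between n5,n0
  Y(R7) = 0.0001431 S between n5,n3
  I2: injects 0.0362 A into n5 (from n1)
  Y(R8) = 0.01185 S between n4,n3
  Y(R9) = 0.0006211 S between n5,n4
  Y(C3) = 0.000 S between n2,n3
  Y(R10) = 0.0003460 S between n5,n2
  Y(R11) = 0.0001953 S between n2,n0
  Y(R12) = 0.1786 S between n1,n5
  Y(R13) = 0.3509 S between n4,n0
  V1: constraint V(n5)−V(n0) = 8.73
Assemble and solve the 7×7 MNA system:
  V(n1)=0.000  V(n2)=-80.13  V(n3)=3.546  V(n4)=0.1237  V(n5)=8.730
  i(L1)=-1.525  i(V1)=-1.646

2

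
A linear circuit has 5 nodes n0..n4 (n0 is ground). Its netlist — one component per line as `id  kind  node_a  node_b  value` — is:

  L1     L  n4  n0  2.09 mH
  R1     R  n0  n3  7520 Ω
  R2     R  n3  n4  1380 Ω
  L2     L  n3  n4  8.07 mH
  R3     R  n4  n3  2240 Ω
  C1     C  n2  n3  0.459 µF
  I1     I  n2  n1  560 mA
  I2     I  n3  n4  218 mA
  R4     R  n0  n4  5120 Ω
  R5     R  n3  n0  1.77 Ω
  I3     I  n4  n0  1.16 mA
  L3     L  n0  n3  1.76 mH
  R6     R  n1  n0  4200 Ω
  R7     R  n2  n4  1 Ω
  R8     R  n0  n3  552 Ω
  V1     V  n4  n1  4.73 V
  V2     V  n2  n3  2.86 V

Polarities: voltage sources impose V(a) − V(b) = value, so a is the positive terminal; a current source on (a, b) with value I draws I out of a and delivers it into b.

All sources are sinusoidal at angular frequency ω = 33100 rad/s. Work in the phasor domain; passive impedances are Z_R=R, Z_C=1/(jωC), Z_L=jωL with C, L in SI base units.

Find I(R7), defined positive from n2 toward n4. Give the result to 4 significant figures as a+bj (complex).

-0.7696-0.06577j A

Element admittances at ω=33100 rad/s:
  Y(L1) = 0.000-0.01446j S between n4,n0
  Y(R1) = 0.0001330+0.000j S between n0,n3
  Y(R2) = 0.0007246+0.000j S between n3,n4
  Y(L2) = 0.000-0.003744j S between n3,n4
  Y(R3) = 0.0004464+0.000j S between n4,n3
  Y(C1) = 0.000+0.01519j S between n2,n3
  I1: injects 0.56 A into n1 (from n2)
  I2: injects 0.218 A into n4 (from n3)
  Y(R4) = 0.0001953+0.000j S between n0,n4
  Y(R5) = 0.5650+0.000j S between n3,n0
  I3: injects 0.00116 A into n0 (from n4)
  Y(L3) = 0.000-0.01717j S between n0,n3
  Y(R6) = 0.0002381+0.000j S between n1,n0
  Y(R7) = 1.000+0.000j S between n2,n4
  Y(R8) = 0.001812+0.000j S between n0,n3
  V1: constraint V(n4)−V(n1) = 4.73
  V2: constraint V(n2)−V(n3) = 2.86
Assemble and solve the 6×6 MNA system:
  V(n1)=-1.110+0.1577j  V(n2)=2.850+0.09189j  V(n3)=-0.009630+0.09189j  V(n4)=3.620+0.1577j
  i(V1)=-0.5603+3.754e-05j  i(V2)=0.2096+0.02232j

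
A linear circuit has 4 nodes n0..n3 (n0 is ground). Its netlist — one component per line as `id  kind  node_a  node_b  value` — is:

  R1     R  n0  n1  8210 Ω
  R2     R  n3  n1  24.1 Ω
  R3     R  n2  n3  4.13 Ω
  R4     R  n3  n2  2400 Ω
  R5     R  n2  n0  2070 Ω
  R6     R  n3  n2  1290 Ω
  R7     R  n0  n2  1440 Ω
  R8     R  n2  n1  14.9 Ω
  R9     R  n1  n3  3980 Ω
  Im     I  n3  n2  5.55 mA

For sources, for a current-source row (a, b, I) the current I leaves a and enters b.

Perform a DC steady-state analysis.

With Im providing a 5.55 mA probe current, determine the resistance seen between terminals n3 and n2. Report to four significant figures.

Apply KCL at each of the 3 non-ground nodes and solve the resulting linear system.
Node n1: branches {R1, R2, R8, R9} → V_1 = -0.007161
Node n2: branches {R3, R4, R5, R6, R7, R8, Im} → V_2 = 0.0007407
Node n3: branches {R2, R3, R4, R6, R9, Im} → V_3 = -0.01989

R_eq = 3.716 Ω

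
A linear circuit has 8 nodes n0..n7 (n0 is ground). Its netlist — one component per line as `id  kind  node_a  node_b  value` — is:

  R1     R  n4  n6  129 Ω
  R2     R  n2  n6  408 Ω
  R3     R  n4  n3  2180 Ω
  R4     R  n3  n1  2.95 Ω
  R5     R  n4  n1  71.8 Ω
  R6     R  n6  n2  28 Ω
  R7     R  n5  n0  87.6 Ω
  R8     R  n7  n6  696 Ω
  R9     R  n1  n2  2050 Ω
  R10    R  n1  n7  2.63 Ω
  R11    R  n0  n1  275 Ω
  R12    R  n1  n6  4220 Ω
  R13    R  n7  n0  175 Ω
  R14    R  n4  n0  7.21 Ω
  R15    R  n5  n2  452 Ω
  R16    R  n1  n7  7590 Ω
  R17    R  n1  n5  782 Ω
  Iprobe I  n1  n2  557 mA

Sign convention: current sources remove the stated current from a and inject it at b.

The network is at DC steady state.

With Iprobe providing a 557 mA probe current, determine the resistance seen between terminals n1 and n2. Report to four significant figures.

R_eq = 125.0 Ω

MNA unknowns: 7 node voltages V₁..V_7
R1: Y=0.007752 on G[4,6]
R2: Y=0.002451 on G[2,6]
R3: Y=0.0004587 on G[4,3]
R4: Y=0.3390 on G[3,1]
R5: Y=0.01393 on G[4,1]
R6: Y=0.03571 on G[6,2]
R7: Y=0.01142 on G[5,0]
R8: Y=0.001437 on G[7,6]
R9: Y=0.0004878 on G[1,2]
R10: Y=0.3802 on G[1,7]
R11: Y=0.003636 on G[0,1]
R12: Y=0.0002370 on G[1,6]
R13: Y=0.005714 on G[7,0]
R14: Y=0.1387 on G[4,0]
R15: Y=0.002212 on G[5,2]
R16: Y=0.0001318 on G[1,7]
R17: Y=0.001279 on G[1,5]
Iprobe: z[1]−=0.557, z[2]+=0.557
solve → V1=-16.47, V2=53.14, V3=-16.44, V4=0.5583, V5=6.475, V6=42.14, V7=-16.01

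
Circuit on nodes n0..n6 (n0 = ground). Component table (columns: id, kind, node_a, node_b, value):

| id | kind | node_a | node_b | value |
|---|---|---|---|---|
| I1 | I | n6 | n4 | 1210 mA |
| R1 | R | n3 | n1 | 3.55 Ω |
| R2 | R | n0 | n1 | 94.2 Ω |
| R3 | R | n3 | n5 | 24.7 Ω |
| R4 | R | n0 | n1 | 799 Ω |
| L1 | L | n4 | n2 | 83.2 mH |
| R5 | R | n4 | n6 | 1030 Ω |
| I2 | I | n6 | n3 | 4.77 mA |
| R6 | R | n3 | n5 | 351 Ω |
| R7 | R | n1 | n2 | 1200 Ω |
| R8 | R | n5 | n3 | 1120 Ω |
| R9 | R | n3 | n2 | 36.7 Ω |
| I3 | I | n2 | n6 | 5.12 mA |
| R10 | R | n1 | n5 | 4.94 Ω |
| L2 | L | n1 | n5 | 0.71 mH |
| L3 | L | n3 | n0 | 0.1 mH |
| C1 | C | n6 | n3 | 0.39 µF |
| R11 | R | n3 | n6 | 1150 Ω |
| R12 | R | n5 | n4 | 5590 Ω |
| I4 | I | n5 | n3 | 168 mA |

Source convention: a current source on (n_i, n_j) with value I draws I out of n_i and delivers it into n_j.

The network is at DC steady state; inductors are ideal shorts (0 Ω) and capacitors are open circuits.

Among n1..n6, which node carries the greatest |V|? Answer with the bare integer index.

6

MNA unknowns: 6 node voltages V₁..V_6 plus 3 source currents (L1, L2, L3)
I1: z[6]−=1.21, z[4]+=1.21
R1: Y=0.2817 on G[3,1]
R2: Y=0.01062 on G[0,1]
R3: Y=0.04049 on G[3,5]
R4: Y=0.001252 on G[0,1]
L1: row V4−V2=0, i_L1 at 4,2
R5: Y=0.0009709 on G[4,6]
I2: z[6]−=0.00477, z[3]+=0.00477
R6: Y=0.002849 on G[3,5]
R7: Y=0.0008333 on G[1,2]
R8: Y=0.0008929 on G[5,3]
R9: Y=0.02725 on G[3,2]
I3: z[2]−=0.00512, z[6]+=0.00512
R10: Y=0.2024 on G[1,5]
L2: row V1−V5=0, i_L2 at 1,5
L3: row V3−V0=0, i_L3 at 3,0
C1: Y=0.000 on G[6,3]
R11: Y=0.0008696 on G[3,6]
R12: Y=0.0001789 on G[5,4]
I4: z[5]−=0.168, z[3]+=0.168
solve → V1=-0.4370, V2=19.72, V3=0.000, V4=19.72, V5=-0.4370, V6=-646.9
aux → i_L1=0.5592, i_L2=0.1451, i_L3=0.005185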